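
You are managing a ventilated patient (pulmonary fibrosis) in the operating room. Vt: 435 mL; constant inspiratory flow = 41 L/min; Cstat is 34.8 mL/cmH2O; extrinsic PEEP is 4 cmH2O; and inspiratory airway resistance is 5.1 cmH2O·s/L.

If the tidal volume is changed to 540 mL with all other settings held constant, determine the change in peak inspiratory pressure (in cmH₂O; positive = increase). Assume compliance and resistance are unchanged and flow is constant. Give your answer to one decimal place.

3.0

PIP = Vt/C + R·V̇ + PEEP (constant-flow equation of motion).
Only the elastic term changes: ΔPIP = ΔVt / C = (540 − 435) / 34.8 = 3.017 cmH2O.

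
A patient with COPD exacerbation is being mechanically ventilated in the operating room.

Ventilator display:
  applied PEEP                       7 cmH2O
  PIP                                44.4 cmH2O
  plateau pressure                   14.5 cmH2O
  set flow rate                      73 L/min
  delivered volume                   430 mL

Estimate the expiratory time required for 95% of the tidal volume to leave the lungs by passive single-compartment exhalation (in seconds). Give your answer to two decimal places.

Flow: 73 L/min ÷ 60 = 1.2167 L/s.
R = (PIP − Pplat)/V̇ = (44.4 − 14.5) / 1.2167 = 29.9/1.2167 = 24.575 cmH2O·s/L.
C = Vt/(Pplat − PEEP) = 430.0 / (14.5 − 7) = 430.0/7.5 = 57.333 mL/cmH2O.
τ = R × C = 24.575 × 0.05733 L/cmH2O = 1.409 s.
t = −τ·ln(1 − 0.95) = −1.409·ln(0.05) = 4.221 s.

4.22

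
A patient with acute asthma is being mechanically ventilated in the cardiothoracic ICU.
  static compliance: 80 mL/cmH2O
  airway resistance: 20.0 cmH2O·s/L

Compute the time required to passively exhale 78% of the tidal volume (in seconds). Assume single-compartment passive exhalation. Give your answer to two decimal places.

2.42

τ = R × C = 20.0 × 80 mL/cmH2O = 20.0 × 0.080 L/cmH2O = 1.6 s.
Exhaled fraction f = 1 − e^(−t/τ) → t = −τ·ln(1 − f) = −1.6·ln(0.22) = 2.423 s.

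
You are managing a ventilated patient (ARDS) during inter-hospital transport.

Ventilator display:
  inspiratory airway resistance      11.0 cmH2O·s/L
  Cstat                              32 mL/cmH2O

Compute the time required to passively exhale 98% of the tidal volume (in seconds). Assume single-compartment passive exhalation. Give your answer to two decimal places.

τ = R × C = 11.0 × 32 mL/cmH2O = 11.0 × 0.032 L/cmH2O = 0.352 s.
Exhaled fraction f = 1 − e^(−t/τ) → t = −τ·ln(1 − f) = −0.352·ln(0.02) = 1.377 s.

1.38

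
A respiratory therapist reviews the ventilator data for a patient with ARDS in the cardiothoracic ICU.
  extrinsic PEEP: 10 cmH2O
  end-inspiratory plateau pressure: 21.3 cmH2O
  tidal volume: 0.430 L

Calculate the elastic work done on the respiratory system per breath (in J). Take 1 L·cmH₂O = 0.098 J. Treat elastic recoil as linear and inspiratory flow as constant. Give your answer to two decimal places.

Elastic work ≈ ½ × (Pplat − PEEP) × Vt = 0.5 × (21.3 − 10) × 0.430 L = 0.5 × 11.3 × 0.430 = 2.43 L·cmH2O.
× 0.098 J/(L·cmH2O) → 0.2381 J.

0.24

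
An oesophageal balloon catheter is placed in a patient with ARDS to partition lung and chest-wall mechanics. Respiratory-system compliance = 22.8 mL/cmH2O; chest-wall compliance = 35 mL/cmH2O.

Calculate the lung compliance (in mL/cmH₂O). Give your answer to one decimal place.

65.4

1/CL = 1/Crs − 1/Ccw.
1/CL = 1/22.8 − 1/35 = 0.01529.
CL = 65.402 mL/cmH2O.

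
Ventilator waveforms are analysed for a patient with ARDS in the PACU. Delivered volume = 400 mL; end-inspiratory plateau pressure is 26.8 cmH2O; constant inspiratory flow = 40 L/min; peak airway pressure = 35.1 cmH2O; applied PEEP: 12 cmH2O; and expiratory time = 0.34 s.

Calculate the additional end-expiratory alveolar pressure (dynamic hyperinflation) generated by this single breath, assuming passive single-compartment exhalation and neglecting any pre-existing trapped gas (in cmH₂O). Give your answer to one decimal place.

Flow: 40 L/min ÷ 60 = 0.6667 L/s.
R = (PIP − Pplat)/V̇ = (35.1 − 26.8) / 0.6667 = 8.3/0.6667 = 12.449 cmH2O·s/L.
C = Vt/(Pplat − PEEP) = 400.0 / (26.8 − 12) = 400.0/14.8 = 27.027 mL/cmH2O.
τ = R × C = 12.449 × 0.02703 L/cmH2O = 0.3365 s.
Fraction remaining = e^(−Te/τ) = e^(−0.34/0.3365) = 0.3641; trapped volume = 400.0 × 0.3641 = 145.64 mL.
Additional alveolar pressure from trapping ≈ V_trapped / C = 145.64 / 27.027 = 5.389 cmH2O.

5.4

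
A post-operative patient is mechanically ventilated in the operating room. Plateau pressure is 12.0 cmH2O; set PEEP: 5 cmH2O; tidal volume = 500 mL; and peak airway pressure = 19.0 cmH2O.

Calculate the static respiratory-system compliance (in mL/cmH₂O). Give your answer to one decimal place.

71.4

Cstat = Vt / (Pplat − PEEP) = 500 / (12.0 − 5) = 500 / 7.0 = 71.429 mL/cmH2O.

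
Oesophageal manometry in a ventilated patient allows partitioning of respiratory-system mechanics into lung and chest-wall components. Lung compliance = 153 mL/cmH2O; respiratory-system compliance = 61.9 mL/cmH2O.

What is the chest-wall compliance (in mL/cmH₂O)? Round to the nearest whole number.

104

1/Ccw = 1/Crs − 1/CL.
1/Ccw = 1/61.9 − 1/153 = 0.009619.
Ccw = 103.96 mL/cmH2O.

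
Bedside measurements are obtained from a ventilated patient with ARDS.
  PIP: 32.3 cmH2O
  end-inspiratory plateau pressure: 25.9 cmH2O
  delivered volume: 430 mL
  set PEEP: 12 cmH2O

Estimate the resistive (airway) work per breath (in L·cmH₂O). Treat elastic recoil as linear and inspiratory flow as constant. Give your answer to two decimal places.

With constant inspiratory flow the resistive pressure is constant at PIP − Pplat = 32.3 − 25.9 = 6.4 cmH2O, so resistive work = 6.4 × 0.430 = 2.752 L·cmH2O.

2.75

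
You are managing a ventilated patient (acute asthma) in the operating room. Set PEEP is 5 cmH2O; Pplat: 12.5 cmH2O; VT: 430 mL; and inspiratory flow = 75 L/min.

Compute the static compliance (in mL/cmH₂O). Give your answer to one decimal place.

57.3

Cstat = Vt / (Pplat − PEEP) = 430 / (12.5 − 5) = 430 / 7.5 = 57.333 mL/cmH2O.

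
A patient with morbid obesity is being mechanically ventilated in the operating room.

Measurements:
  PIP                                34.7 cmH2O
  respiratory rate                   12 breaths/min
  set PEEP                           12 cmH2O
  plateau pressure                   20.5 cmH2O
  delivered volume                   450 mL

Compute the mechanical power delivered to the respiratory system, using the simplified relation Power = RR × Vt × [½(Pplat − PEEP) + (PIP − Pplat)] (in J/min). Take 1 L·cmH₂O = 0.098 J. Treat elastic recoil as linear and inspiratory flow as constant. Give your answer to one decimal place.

Per-breath work = Vt × [½(Pplat−PEEP) + (PIP−Pplat)] = 0.450 × [0.5×8.5 + 14.2] = 0.450 × 18.45 = 8.303 L·cmH2O.
Power = 12 × 8.303 = 99.636 L·cmH2O/min.
× 0.098 J/(L·cmH2O) → 9.764 J/min.

9.8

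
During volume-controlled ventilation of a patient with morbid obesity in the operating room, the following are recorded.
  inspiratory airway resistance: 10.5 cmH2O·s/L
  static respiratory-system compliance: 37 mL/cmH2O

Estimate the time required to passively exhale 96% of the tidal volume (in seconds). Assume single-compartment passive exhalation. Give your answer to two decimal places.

τ = R × C = 10.5 × 37 mL/cmH2O = 10.5 × 0.037 L/cmH2O = 0.3885 s.
Exhaled fraction f = 1 − e^(−t/τ) → t = −τ·ln(1 − f) = −0.3885·ln(0.04) = 1.251 s.

1.25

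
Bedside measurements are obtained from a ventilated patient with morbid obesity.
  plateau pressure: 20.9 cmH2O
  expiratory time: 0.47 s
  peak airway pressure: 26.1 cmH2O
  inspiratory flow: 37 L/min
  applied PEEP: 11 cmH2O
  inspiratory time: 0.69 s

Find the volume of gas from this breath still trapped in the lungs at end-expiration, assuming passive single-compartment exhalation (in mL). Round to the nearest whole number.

116

Flow: 37 L/min ÷ 60 = 0.6167 L/s.
Vt = flow × Ti = 0.6167 L/s × 0.69 s × 1000 mL/L = 425.52 mL.
R = (PIP − Pplat)/V̇ = (26.1 − 20.9) / 0.6167 = 5.2/0.6167 = 8.432 cmH2O·s/L.
C = Vt/(Pplat − PEEP) = 425.52 / (20.9 − 11) = 425.52/9.9 = 42.982 mL/cmH2O.
τ = R × C = 8.432 × 0.04298 L/cmH2O = 0.3624 s.
Fraction remaining = e^(−Te/τ) = e^(−0.47/0.3624) = 0.2734.
Trapped volume = 425.52 × 0.2734 = 116.34 mL.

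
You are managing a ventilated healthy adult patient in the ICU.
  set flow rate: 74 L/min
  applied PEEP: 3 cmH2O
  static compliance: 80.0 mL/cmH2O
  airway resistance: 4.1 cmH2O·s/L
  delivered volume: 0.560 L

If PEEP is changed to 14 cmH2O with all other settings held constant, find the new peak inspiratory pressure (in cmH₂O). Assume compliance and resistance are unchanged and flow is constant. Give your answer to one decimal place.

26.1

Flow: 74 L/min ÷ 60 = 1.2333 L/s.
PIP = Vt/C + R·V̇ + PEEP (constant-flow equation of motion).
Only the baseline term changes: ΔPIP = ΔPEEP = 14 − 3 = 11.0 cmH2O.
Original PIP = 560/80.0 + 4.1×1.2333 + 3 = 15.057 cmH2O; new PIP = 15.057 + (11.0) = 26.057 cmH2O.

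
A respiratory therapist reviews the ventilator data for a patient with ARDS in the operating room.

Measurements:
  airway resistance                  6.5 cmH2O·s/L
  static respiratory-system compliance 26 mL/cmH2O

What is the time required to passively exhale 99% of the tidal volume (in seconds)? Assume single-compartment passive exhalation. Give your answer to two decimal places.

0.78

τ = R × C = 6.5 × 26 mL/cmH2O = 6.5 × 0.026 L/cmH2O = 0.169 s.
Exhaled fraction f = 1 − e^(−t/τ) → t = −τ·ln(1 − f) = −0.169·ln(0.01) = 0.7783 s.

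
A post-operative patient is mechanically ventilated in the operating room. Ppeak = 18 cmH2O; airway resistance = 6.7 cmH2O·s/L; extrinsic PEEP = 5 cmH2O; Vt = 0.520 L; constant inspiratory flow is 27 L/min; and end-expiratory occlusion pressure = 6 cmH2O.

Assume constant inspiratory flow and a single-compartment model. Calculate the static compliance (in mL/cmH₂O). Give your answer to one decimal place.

Flow: 27 L/min ÷ 60 = 0.45 L/s.
Total PEEP = 6 cmH2O (set 5 + intrinsic 1); this is the baseline alveolar pressure.
Equation of motion (constant flow): PIP = Vt/C + R·V̇ + PEEP.
Vt/C = PIP − R·V̇ − PEEP = 18 − 6.7×0.45 − 6 = 18 − 3.015 − 6 = 8.985 cmH2O.
C = Vt / 8.985 = 520 / 8.985 = 57.874 mL/cmH2O.

57.9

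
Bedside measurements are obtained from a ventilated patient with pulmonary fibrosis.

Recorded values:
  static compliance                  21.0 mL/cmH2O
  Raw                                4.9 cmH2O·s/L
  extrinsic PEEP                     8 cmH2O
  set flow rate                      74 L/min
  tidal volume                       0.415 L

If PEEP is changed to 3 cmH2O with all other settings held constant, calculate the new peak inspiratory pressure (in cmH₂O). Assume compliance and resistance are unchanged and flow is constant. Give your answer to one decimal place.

28.8

Flow: 74 L/min ÷ 60 = 1.2333 L/s.
PIP = Vt/C + R·V̇ + PEEP (constant-flow equation of motion).
Only the baseline term changes: ΔPIP = ΔPEEP = 3 − 8 = -5.0 cmH2O.
Original PIP = 415/21.0 + 4.9×1.2333 + 8 = 33.805 cmH2O; new PIP = 33.805 + (-5.0) = 28.805 cmH2O.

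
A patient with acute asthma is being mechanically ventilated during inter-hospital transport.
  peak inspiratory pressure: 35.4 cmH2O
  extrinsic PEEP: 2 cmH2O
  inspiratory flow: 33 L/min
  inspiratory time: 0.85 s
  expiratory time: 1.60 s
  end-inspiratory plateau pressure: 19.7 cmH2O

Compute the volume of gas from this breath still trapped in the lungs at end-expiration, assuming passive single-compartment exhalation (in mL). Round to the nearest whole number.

Flow: 33 L/min ÷ 60 = 0.55 L/s.
Vt = flow × Ti = 0.55 L/s × 0.85 s × 1000 mL/L = 467.5 mL.
R = (PIP − Pplat)/V̇ = (35.4 − 19.7) / 0.55 = 15.7/0.55 = 28.545 cmH2O·s/L.
C = Vt/(Pplat − PEEP) = 467.5 / (19.7 − 2) = 467.5/17.7 = 26.412 mL/cmH2O.
τ = R × C = 28.545 × 0.02641 L/cmH2O = 0.7539 s.
Fraction remaining = e^(−Te/τ) = e^(−1.60/0.7539) = 0.1198.
Trapped volume = 467.5 × 0.1198 = 56.007 mL.

56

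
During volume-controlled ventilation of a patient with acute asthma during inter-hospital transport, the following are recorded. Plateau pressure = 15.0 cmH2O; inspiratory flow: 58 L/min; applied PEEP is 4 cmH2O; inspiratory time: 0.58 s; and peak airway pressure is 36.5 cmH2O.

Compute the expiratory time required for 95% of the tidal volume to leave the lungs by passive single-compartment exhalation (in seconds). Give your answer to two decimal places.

Flow: 58 L/min ÷ 60 = 0.9667 L/s.
Vt = flow × Ti = 0.9667 L/s × 0.58 s × 1000 mL/L = 560.69 mL.
R = (PIP − Pplat)/V̇ = (36.5 − 15.0) / 0.9667 = 21.5/0.9667 = 22.241 cmH2O·s/L.
C = Vt/(Pplat − PEEP) = 560.69 / (15.0 − 4) = 560.69/11.0 = 50.972 mL/cmH2O.
τ = R × C = 22.241 × 0.05097 L/cmH2O = 1.134 s.
t = −τ·ln(1 − 0.95) = −1.134·ln(0.05) = 3.397 s.

3.40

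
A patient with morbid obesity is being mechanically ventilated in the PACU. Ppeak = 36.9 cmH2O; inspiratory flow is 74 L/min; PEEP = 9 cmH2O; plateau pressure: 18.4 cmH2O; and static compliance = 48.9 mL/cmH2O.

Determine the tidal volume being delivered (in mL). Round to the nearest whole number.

Vt = Cstat × (Pplat − PEEP) = 48.9 × (18.4 − 9) = 48.9 × 9.4 = 459.66 mL.

460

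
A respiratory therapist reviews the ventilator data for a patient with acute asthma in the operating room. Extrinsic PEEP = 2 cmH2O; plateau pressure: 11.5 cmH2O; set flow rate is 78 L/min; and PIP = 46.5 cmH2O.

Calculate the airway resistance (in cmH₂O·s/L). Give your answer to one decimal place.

Flow: 78 L/min ÷ 60 = 1.3 L/s.
Raw = (PIP − Pplat) / flow = (46.5 − 11.5) / 1.3 = 35.0 / 1.3 = 26.923 cmH2O·s/L.

26.9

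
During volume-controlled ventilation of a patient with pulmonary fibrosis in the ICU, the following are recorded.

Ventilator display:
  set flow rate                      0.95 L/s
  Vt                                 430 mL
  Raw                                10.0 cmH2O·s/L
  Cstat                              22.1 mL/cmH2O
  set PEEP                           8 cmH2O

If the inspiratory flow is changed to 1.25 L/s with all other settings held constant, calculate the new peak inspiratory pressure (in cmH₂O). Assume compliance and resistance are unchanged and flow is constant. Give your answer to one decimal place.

40.0

PIP = Vt/C + R·V̇ + PEEP (constant-flow equation of motion).
Only the resistive term changes: ΔPIP = R × ΔV̇ = 10.0 × (1.25 − 0.95) = 10.0 × 0.3 = 3.0 cmH2O.
Original PIP = 430/22.1 + 10.0×0.95 + 8 = 36.957 cmH2O; new PIP = 36.957 + (3.0) = 39.957 cmH2O.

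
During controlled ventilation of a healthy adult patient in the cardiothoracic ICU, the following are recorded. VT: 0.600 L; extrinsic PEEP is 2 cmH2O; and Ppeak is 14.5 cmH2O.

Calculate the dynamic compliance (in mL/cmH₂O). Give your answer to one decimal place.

Dynamic compliance = Vt / (PIP − PEEP) = 600 / (14.5 − 2) = 600 / 12.5 = 48.0 mL/cmH2O.

48.0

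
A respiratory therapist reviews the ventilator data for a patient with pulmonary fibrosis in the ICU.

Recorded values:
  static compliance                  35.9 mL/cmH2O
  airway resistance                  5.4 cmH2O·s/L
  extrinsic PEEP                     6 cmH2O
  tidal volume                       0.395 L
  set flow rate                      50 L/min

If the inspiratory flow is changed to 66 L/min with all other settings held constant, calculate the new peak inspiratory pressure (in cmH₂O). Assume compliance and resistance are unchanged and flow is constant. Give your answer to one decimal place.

22.9

Flow: 50 L/min ÷ 60 = 0.8333 L/s.
New flow: 66 L/min ÷ 60 = 1.1 L/s.
PIP = Vt/C + R·V̇ + PEEP (constant-flow equation of motion).
Only the resistive term changes: ΔPIP = R × ΔV̇ = 5.4 × (1.1 − 0.8333) = 5.4 × 0.2667 = 1.44 cmH2O.
Original PIP = 395/35.9 + 5.4×0.8333 + 6 = 21.503 cmH2O; new PIP = 21.503 + (1.44) = 22.943 cmH2O.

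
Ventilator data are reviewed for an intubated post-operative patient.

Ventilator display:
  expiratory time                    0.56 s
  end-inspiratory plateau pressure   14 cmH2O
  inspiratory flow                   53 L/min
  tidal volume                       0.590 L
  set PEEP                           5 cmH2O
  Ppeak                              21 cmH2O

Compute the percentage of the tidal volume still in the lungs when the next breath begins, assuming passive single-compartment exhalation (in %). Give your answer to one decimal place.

Flow: 53 L/min ÷ 60 = 0.8833 L/s.
R = (PIP − Pplat)/V̇ = (21 − 14) / 0.8833 = 7.0/0.8833 = 7.925 cmH2O·s/L.
C = Vt/(Pplat − PEEP) = 590.0 / (14 − 5) = 590.0/9.0 = 65.556 mL/cmH2O.
τ = R × C = 7.925 × 0.06556 L/cmH2O = 0.5196 s.
Fraction remaining at end-expiration = e^(−Te/τ) = e^(−0.56/0.5196) = 0.3404 → 34.04%.

34.0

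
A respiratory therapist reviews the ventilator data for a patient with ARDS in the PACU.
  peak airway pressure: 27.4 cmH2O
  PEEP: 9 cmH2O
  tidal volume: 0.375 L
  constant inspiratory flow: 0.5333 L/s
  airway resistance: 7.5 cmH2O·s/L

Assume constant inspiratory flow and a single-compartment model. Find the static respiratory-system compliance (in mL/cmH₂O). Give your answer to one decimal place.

Equation of motion (constant flow): PIP = Vt/C + R·V̇ + PEEP.
Vt/C = PIP − R·V̇ − PEEP = 27.4 − 7.5×0.5333 − 9 = 27.4 − 4.0 − 9 = 14.4 cmH2O.
C = Vt / 14.4 = 375 / 14.4 = 26.042 mL/cmH2O.

26.0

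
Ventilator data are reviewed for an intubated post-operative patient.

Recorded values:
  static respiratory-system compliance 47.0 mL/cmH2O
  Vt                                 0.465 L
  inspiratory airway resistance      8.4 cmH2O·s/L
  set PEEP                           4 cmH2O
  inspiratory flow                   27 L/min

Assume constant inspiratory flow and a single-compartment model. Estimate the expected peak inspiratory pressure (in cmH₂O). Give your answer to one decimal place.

Flow: 27 L/min ÷ 60 = 0.45 L/s.
Equation of motion (constant flow): PIP = Vt/C + R·V̇ + PEEP.
PIP = 465/47.0 + 8.4×0.45 + 4 = 9.894 + 3.78 + 4 = 17.674 cmH2O.

17.7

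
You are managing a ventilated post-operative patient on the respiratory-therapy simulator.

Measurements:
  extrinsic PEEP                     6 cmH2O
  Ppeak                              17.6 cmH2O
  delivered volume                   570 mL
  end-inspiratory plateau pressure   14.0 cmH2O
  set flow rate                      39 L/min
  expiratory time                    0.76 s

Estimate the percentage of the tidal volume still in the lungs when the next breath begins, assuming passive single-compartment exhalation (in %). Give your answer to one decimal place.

14.6

Flow: 39 L/min ÷ 60 = 0.65 L/s.
R = (PIP − Pplat)/V̇ = (17.6 − 14.0) / 0.65 = 3.6/0.65 = 5.538 cmH2O·s/L.
C = Vt/(Pplat − PEEP) = 570.0 / (14.0 − 6) = 570.0/8.0 = 71.25 mL/cmH2O.
τ = R × C = 5.538 × 0.07125 L/cmH2O = 0.3946 s.
Fraction remaining at end-expiration = e^(−Te/τ) = e^(−0.76/0.3946) = 0.1457 → 14.57%.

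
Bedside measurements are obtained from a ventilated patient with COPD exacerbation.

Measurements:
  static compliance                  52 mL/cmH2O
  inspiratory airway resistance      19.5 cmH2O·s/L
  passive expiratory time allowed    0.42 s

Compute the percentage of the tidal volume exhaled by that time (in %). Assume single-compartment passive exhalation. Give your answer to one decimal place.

τ = R × C = 19.5 × 52 mL/cmH2O = 19.5 × 0.052 L/cmH2O = 1.014 s.
Passive exhalation: V(t)/V₀ = e^(−t/τ) = e^(−0.42/1.014) = 0.6609.
Fraction exhaled = 1 − 0.6609 = 0.3391 → 33.91%.

33.9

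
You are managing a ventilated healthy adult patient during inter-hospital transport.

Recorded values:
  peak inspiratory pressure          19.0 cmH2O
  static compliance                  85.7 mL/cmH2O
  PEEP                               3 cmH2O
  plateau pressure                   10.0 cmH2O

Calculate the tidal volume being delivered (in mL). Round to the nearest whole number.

600

Vt = Cstat × (Pplat − PEEP) = 85.7 × (10.0 − 3) = 85.7 × 7.0 = 599.9 mL.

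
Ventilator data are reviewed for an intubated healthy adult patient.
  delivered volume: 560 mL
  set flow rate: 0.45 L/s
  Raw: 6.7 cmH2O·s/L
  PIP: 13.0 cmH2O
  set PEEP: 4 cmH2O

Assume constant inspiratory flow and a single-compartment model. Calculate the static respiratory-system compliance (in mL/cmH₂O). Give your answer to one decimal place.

93.6

Equation of motion (constant flow): PIP = Vt/C + R·V̇ + PEEP.
Vt/C = PIP − R·V̇ − PEEP = 13.0 − 6.7×0.45 − 4 = 13.0 − 3.015 − 4 = 5.985 cmH2O.
C = Vt / 5.985 = 560 / 5.985 = 93.567 mL/cmH2O.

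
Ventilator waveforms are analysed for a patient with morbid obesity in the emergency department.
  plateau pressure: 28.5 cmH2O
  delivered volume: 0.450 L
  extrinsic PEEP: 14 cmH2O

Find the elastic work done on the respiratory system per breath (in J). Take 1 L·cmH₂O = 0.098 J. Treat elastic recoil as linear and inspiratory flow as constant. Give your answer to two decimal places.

0.32

Elastic work ≈ ½ × (Pplat − PEEP) × Vt = 0.5 × (28.5 − 14) × 0.450 L = 0.5 × 14.5 × 0.450 = 3.263 L·cmH2O.
× 0.098 J/(L·cmH2O) → 0.3198 J.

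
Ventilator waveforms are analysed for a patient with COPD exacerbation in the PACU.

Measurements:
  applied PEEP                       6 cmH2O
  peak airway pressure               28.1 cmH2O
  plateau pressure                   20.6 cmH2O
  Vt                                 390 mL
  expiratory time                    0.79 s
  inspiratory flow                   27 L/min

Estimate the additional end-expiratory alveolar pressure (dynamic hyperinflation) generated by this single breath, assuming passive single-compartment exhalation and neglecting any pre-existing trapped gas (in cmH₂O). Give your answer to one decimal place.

Flow: 27 L/min ÷ 60 = 0.45 L/s.
R = (PIP − Pplat)/V̇ = (28.1 − 20.6) / 0.45 = 7.5/0.45 = 16.667 cmH2O·s/L.
C = Vt/(Pplat − PEEP) = 390.0 / (20.6 − 6) = 390.0/14.6 = 26.712 mL/cmH2O.
τ = R × C = 16.667 × 0.02671 L/cmH2O = 0.4452 s.
Fraction remaining = e^(−Te/τ) = e^(−0.79/0.4452) = 0.1696; trapped volume = 390.0 × 0.1696 = 66.144 mL.
Additional alveolar pressure from trapping ≈ V_trapped / C = 66.144 / 26.712 = 2.476 cmH2O.

2.5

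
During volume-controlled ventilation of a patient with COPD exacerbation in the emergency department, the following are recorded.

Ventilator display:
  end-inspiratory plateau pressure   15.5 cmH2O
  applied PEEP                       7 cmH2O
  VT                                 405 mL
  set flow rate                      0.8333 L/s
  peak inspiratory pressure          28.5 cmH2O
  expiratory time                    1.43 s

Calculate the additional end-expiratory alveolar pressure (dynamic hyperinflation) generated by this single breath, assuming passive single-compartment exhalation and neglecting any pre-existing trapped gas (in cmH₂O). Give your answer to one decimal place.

R = (PIP − Pplat)/V̇ = (28.5 − 15.5) / 0.8333 = 13.0/0.8333 = 15.601 cmH2O·s/L.
C = Vt/(Pplat − PEEP) = 405.0 / (15.5 − 7) = 405.0/8.5 = 47.647 mL/cmH2O.
τ = R × C = 15.601 × 0.04765 L/cmH2O = 0.7434 s.
Fraction remaining = e^(−Te/τ) = e^(−1.43/0.7434) = 0.1461; trapped volume = 405.0 × 0.1461 = 59.171 mL.
Additional alveolar pressure from trapping ≈ V_trapped / C = 59.171 / 47.647 = 1.242 cmH2O.

1.2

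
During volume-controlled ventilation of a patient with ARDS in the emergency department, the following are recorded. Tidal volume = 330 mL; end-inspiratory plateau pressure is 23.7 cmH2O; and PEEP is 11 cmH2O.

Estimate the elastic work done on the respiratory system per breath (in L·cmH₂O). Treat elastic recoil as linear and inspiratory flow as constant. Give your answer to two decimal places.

Elastic work ≈ ½ × (Pplat − PEEP) × Vt = 0.5 × (23.7 − 11) × 0.330 L = 0.5 × 12.7 × 0.330 = 2.096 L·cmH2O.

2.10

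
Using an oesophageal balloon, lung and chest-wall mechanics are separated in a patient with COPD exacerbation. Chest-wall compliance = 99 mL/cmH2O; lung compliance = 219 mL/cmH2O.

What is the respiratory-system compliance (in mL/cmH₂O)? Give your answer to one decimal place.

68.2

Lung and chest wall are elastances in series: 1/Crs = 1/CL + 1/Ccw.
1/Crs = 1/219 + 1/99 = 0.01467.
Crs = 68.166 mL/cmH2O.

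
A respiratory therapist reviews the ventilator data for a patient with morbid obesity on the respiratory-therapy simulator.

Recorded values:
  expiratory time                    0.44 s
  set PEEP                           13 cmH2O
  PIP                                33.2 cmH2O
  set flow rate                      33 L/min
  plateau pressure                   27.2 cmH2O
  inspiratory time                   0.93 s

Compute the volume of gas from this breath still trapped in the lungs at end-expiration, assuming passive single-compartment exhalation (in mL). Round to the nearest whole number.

167

Flow: 33 L/min ÷ 60 = 0.55 L/s.
Vt = flow × Ti = 0.55 L/s × 0.93 s × 1000 mL/L = 511.5 mL.
R = (PIP − Pplat)/V̇ = (33.2 − 27.2) / 0.55 = 6.0/0.55 = 10.909 cmH2O·s/L.
C = Vt/(Pplat − PEEP) = 511.5 / (27.2 − 13) = 511.5/14.2 = 36.021 mL/cmH2O.
τ = R × C = 10.909 × 0.03602 L/cmH2O = 0.3929 s.
Fraction remaining = e^(−Te/τ) = e^(−0.44/0.3929) = 0.3263.
Trapped volume = 511.5 × 0.3263 = 166.9 mL.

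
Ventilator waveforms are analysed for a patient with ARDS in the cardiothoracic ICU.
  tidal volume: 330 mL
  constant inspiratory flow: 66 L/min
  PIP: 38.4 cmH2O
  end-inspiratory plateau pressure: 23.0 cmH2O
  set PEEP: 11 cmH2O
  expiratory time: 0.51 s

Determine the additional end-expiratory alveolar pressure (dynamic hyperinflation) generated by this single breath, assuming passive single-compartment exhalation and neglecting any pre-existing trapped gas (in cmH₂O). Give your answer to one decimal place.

3.2

Flow: 66 L/min ÷ 60 = 1.1 L/s.
R = (PIP − Pplat)/V̇ = (38.4 − 23.0) / 1.1 = 15.4/1.1 = 14.0 cmH2O·s/L.
C = Vt/(Pplat − PEEP) = 330.0 / (23.0 − 11) = 330.0/12.0 = 27.5 mL/cmH2O.
τ = R × C = 14.0 × 0.0275 L/cmH2O = 0.385 s.
Fraction remaining = e^(−Te/τ) = e^(−0.51/0.385) = 0.2659; trapped volume = 330.0 × 0.2659 = 87.747 mL.
Additional alveolar pressure from trapping ≈ V_trapped / C = 87.747 / 27.5 = 3.191 cmH2O.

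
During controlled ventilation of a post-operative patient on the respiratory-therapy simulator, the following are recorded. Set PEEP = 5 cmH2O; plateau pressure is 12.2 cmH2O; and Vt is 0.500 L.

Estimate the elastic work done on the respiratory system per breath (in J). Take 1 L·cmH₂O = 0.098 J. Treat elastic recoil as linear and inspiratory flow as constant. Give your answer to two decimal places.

0.18

Elastic work ≈ ½ × (Pplat − PEEP) × Vt = 0.5 × (12.2 − 5) × 0.500 L = 0.5 × 7.2 × 0.500 = 1.8 L·cmH2O.
× 0.098 J/(L·cmH2O) → 0.1764 J.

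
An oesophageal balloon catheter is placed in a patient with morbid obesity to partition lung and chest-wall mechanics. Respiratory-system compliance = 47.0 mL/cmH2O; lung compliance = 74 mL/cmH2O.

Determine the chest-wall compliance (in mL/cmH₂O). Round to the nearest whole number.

129

1/Ccw = 1/Crs − 1/CL.
1/Ccw = 1/47.0 − 1/74 = 0.007763.
Ccw = 128.82 mL/cmH2O.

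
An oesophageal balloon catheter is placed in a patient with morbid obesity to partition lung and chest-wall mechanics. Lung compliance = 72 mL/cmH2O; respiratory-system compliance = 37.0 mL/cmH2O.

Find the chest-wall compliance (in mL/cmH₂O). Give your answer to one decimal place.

1/Ccw = 1/Crs − 1/CL.
1/Ccw = 1/37.0 − 1/72 = 0.01314.
Ccw = 76.104 mL/cmH2O.

76.1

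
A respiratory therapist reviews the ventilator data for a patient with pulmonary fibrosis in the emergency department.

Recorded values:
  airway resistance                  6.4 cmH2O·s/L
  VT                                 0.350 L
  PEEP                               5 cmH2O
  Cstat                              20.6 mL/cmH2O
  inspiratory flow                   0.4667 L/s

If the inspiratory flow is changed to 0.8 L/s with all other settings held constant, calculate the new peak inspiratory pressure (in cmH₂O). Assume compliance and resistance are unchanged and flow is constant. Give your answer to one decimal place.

PIP = Vt/C + R·V̇ + PEEP (constant-flow equation of motion).
Only the resistive term changes: ΔPIP = R × ΔV̇ = 6.4 × (0.8 − 0.4667) = 6.4 × 0.3333 = 2.133 cmH2O.
Original PIP = 350/20.6 + 6.4×0.4667 + 5 = 24.977 cmH2O; new PIP = 24.977 + (2.133) = 27.11 cmH2O.

27.1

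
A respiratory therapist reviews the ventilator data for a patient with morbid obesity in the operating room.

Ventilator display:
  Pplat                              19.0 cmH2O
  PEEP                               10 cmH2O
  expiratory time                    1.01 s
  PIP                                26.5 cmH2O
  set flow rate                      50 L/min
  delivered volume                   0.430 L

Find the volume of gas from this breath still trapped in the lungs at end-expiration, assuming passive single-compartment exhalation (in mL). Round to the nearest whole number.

41

Flow: 50 L/min ÷ 60 = 0.8333 L/s.
R = (PIP − Pplat)/V̇ = (26.5 − 19.0) / 0.8333 = 7.5/0.8333 = 9.0 cmH2O·s/L.
C = Vt/(Pplat − PEEP) = 430.0 / (19.0 − 10) = 430.0/9.0 = 47.778 mL/cmH2O.
τ = R × C = 9.0 × 0.04778 L/cmH2O = 0.43 s.
Fraction remaining = e^(−Te/τ) = e^(−1.01/0.43) = 0.09548.
Trapped volume = 430.0 × 0.09548 = 41.056 mL.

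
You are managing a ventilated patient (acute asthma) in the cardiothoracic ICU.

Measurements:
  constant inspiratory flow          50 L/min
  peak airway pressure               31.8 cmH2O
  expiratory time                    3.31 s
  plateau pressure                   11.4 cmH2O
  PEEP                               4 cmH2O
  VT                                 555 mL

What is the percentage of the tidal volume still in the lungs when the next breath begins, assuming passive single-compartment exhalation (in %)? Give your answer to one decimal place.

16.5

Flow: 50 L/min ÷ 60 = 0.8333 L/s.
R = (PIP − Pplat)/V̇ = (31.8 − 11.4) / 0.8333 = 20.4/0.8333 = 24.481 cmH2O·s/L.
C = Vt/(Pplat − PEEP) = 555.0 / (11.4 − 4) = 555.0/7.4 = 75.0 mL/cmH2O.
τ = R × C = 24.481 × 0.075 L/cmH2O = 1.836 s.
Fraction remaining at end-expiration = e^(−Te/τ) = e^(−3.31/1.836) = 0.1648 → 16.48%.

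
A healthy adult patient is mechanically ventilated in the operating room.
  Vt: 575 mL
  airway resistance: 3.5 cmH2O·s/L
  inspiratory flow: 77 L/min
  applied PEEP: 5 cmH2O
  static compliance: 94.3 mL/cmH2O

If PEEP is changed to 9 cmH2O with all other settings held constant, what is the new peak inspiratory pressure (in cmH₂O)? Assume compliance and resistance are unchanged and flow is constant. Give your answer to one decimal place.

Flow: 77 L/min ÷ 60 = 1.2833 L/s.
PIP = Vt/C + R·V̇ + PEEP (constant-flow equation of motion).
Only the baseline term changes: ΔPIP = ΔPEEP = 9 − 5 = 4.0 cmH2O.
Original PIP = 575/94.3 + 3.5×1.2833 + 5 = 15.589 cmH2O; new PIP = 15.589 + (4.0) = 19.589 cmH2O.

19.6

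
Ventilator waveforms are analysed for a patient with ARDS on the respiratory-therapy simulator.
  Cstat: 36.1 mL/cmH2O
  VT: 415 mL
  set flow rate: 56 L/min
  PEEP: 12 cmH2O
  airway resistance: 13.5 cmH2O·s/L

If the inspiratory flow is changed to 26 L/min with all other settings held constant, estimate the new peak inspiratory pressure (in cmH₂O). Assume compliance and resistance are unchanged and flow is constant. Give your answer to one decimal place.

29.3

Flow: 56 L/min ÷ 60 = 0.9333 L/s.
New flow: 26 L/min ÷ 60 = 0.4333 L/s.
PIP = Vt/C + R·V̇ + PEEP (constant-flow equation of motion).
Only the resistive term changes: ΔPIP = R × ΔV̇ = 13.5 × (0.4333 − 0.9333) = 13.5 × -0.5 = -6.75 cmH2O.
Original PIP = 415/36.1 + 13.5×0.9333 + 12 = 36.095 cmH2O; new PIP = 36.095 + (-6.75) = 29.345 cmH2O.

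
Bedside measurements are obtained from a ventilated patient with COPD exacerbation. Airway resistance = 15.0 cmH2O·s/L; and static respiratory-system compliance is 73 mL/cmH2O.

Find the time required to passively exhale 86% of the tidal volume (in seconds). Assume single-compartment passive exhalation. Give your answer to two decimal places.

2.15

τ = R × C = 15.0 × 73 mL/cmH2O = 15.0 × 0.073 L/cmH2O = 1.095 s.
Exhaled fraction f = 1 − e^(−t/τ) → t = −τ·ln(1 − f) = −1.095·ln(0.14) = 2.153 s.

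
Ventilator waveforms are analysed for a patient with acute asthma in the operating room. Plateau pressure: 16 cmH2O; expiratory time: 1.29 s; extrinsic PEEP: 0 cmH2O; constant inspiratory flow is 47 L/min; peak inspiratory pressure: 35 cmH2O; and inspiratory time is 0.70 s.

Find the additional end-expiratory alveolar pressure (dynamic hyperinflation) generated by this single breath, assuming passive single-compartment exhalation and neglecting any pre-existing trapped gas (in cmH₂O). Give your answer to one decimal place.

Flow: 47 L/min ÷ 60 = 0.7833 L/s.
Vt = flow × Ti = 0.7833 L/s × 0.70 s × 1000 mL/L = 548.31 mL.
R = (PIP − Pplat)/V̇ = (35 − 16) / 0.7833 = 19.0/0.7833 = 24.256 cmH2O·s/L.
C = Vt/(Pplat − PEEP) = 548.31 / (16 − 0) = 548.31/16.0 = 34.269 mL/cmH2O.
τ = R × C = 24.256 × 0.03427 L/cmH2O = 0.8313 s.
Fraction remaining = e^(−Te/τ) = e^(−1.29/0.8313) = 0.2119; trapped volume = 548.31 × 0.2119 = 116.19 mL.
Additional alveolar pressure from trapping ≈ V_trapped / C = 116.19 / 34.269 = 3.391 cmH2O.

3.4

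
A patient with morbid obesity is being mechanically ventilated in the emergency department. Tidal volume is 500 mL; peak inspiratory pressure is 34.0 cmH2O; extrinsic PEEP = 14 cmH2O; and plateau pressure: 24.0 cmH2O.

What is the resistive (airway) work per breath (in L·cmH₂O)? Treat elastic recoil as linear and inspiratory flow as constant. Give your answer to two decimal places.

5.00

With constant inspiratory flow the resistive pressure is constant at PIP − Pplat = 34.0 − 24.0 = 10.0 cmH2O, so resistive work = 10.0 × 0.500 = 5.0 L·cmH2O.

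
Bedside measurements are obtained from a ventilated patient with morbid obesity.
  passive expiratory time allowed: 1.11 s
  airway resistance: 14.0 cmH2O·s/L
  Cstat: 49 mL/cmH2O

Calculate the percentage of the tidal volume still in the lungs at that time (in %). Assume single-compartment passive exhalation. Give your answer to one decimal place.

τ = R × C = 14.0 × 49 mL/cmH2O = 14.0 × 0.049 L/cmH2O = 0.686 s.
Passive exhalation: V(t)/V₀ = e^(−t/τ) = e^(−1.11/0.686) = 0.1983.
Fraction remaining = 0.1983 → 19.83%.

19.8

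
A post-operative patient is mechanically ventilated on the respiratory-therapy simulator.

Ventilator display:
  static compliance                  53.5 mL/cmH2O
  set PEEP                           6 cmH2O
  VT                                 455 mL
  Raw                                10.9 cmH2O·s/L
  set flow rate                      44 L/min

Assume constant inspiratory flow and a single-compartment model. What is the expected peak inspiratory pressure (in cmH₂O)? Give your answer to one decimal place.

Flow: 44 L/min ÷ 60 = 0.7333 L/s.
Equation of motion (constant flow): PIP = Vt/C + R·V̇ + PEEP.
PIP = 455/53.5 + 10.9×0.7333 + 6 = 8.505 + 7.993 + 6 = 22.498 cmH2O.

22.5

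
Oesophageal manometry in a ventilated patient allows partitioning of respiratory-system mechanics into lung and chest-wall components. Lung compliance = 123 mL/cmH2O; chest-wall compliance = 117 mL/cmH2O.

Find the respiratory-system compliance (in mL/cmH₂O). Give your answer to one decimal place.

60.0

Lung and chest wall are elastances in series: 1/Crs = 1/CL + 1/Ccw.
1/Crs = 1/123 + 1/117 = 0.01668.
Crs = 59.952 mL/cmH2O.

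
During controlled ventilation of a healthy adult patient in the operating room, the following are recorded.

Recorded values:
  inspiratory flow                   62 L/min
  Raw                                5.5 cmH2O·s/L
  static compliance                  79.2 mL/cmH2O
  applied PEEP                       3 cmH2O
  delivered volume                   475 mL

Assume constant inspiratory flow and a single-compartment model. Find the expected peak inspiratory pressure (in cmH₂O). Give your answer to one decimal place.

14.7

Flow: 62 L/min ÷ 60 = 1.0333 L/s.
Equation of motion (constant flow): PIP = Vt/C + R·V̇ + PEEP.
PIP = 475/79.2 + 5.5×1.0333 + 3 = 5.997 + 5.683 + 3 = 14.68 cmH2O.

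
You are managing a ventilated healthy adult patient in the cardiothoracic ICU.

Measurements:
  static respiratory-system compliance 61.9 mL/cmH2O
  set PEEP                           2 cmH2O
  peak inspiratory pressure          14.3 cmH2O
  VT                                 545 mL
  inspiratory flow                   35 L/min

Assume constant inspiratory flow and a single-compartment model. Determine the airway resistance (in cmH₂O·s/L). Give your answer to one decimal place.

Flow: 35 L/min ÷ 60 = 0.5833 L/s.
Equation of motion (constant flow): PIP = Vt/C + R·V̇ + PEEP.
R·V̇ = PIP − Vt/C − PEEP = 14.3 − 545/61.9 − 2 = 14.3 − 8.805 − 2 = 3.495 cmH2O.
R = 3.495 / 0.5833 = 5.992 cmH2O·s/L.

6.0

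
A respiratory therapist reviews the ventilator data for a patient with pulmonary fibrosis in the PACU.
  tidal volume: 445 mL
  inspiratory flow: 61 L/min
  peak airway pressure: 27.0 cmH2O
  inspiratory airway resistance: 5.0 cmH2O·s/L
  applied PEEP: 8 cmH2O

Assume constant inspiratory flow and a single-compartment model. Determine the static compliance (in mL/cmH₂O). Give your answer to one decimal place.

32.0

Flow: 61 L/min ÷ 60 = 1.0167 L/s.
Equation of motion (constant flow): PIP = Vt/C + R·V̇ + PEEP.
Vt/C = PIP − R·V̇ − PEEP = 27.0 − 5.0×1.0167 − 8 = 27.0 − 5.084 − 8 = 13.916 cmH2O.
C = Vt / 13.916 = 445 / 13.916 = 31.978 mL/cmH2O.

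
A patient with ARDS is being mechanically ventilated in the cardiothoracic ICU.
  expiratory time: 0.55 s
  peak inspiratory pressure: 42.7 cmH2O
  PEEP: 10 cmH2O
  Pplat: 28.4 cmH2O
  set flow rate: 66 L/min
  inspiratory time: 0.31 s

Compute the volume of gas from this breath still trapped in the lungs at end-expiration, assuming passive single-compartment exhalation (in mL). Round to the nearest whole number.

Flow: 66 L/min ÷ 60 = 1.1 L/s.
Vt = flow × Ti = 1.1 L/s × 0.31 s × 1000 mL/L = 341.0 mL.
R = (PIP − Pplat)/V̇ = (42.7 − 28.4) / 1.1 = 14.3/1.1 = 13.0 cmH2O·s/L.
C = Vt/(Pplat − PEEP) = 341.0 / (28.4 − 10) = 341.0/18.4 = 18.533 mL/cmH2O.
τ = R × C = 13.0 × 0.01853 L/cmH2O = 0.2409 s.
Fraction remaining = e^(−Te/τ) = e^(−0.55/0.2409) = 0.102.
Trapped volume = 341.0 × 0.102 = 34.782 mL.

35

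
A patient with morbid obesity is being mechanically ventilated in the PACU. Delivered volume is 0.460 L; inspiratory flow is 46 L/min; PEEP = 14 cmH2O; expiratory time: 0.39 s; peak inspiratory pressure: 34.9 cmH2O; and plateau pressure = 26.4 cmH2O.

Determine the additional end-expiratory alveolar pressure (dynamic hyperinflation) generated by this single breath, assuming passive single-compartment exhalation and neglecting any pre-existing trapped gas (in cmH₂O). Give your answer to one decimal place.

Flow: 46 L/min ÷ 60 = 0.7667 L/s.
R = (PIP − Pplat)/V̇ = (34.9 − 26.4) / 0.7667 = 8.5/0.7667 = 11.086 cmH2O·s/L.
C = Vt/(Pplat − PEEP) = 460.0 / (26.4 − 14) = 460.0/12.4 = 37.097 mL/cmH2O.
τ = R × C = 11.086 × 0.0371 L/cmH2O = 0.4113 s.
Fraction remaining = e^(−Te/τ) = e^(−0.39/0.4113) = 0.3874; trapped volume = 460.0 × 0.3874 = 178.2 mL.
Additional alveolar pressure from trapping ≈ V_trapped / C = 178.2 / 37.097 = 4.804 cmH2O.

4.8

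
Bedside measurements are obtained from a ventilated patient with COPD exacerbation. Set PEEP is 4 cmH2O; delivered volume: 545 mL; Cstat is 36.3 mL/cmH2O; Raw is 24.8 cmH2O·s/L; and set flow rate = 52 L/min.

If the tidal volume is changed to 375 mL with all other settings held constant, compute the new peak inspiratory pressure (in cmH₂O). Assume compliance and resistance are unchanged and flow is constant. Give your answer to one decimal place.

Flow: 52 L/min ÷ 60 = 0.8667 L/s.
PIP = Vt/C + R·V̇ + PEEP (constant-flow equation of motion).
Only the elastic term changes: ΔPIP = ΔVt / C = (375 − 545) / 36.3 = -4.683 cmH2O.
Original PIP = 545/36.3 + 24.8×0.8667 + 4 = 40.508 cmH2O; new PIP = 40.508 + (-4.683) = 35.825 cmH2O.

35.8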